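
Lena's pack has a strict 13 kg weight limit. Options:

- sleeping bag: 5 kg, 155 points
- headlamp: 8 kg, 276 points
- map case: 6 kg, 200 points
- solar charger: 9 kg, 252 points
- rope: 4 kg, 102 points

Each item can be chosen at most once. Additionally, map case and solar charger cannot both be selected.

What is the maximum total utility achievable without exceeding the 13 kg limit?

By utility per kg: headlamp 34.50, map case 33.33, sleeping bag 31.00, solar charger 28.00 lead.
Sleeping bag + headlamp uses 13 of the 13 kg and totals 431.
That's the maximum — no feasible swap from here does better than 431.

431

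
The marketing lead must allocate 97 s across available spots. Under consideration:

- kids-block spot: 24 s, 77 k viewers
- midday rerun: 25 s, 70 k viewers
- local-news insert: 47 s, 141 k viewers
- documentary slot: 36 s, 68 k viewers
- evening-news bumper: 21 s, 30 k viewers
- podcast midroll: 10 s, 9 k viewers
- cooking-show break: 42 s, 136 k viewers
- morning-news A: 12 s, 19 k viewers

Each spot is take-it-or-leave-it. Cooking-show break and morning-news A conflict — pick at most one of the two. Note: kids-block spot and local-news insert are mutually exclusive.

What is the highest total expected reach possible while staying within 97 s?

283

By expected reach per s: cooking-show break 3.24, kids-block spot 3.21, local-news insert 3.00, midday rerun 2.80 lead.
Taking kids-block spot + midday rerun + cooking-show break: 91 s used, 283 in expected reach.
That's the maximum — no feasible swap from here does better than 283.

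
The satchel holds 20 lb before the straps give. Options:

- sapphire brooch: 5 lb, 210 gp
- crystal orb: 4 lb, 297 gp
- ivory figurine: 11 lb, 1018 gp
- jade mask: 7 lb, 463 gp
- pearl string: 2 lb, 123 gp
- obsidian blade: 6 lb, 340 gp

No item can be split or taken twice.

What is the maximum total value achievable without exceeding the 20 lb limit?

Density check — ivory figurine 92.55, crystal orb 74.25, jade mask 66.14 are the best per lb.
Greedy by ratio would take crystal orb + ivory figurine + pearl string: 17 lb used, total 1438.
The 4 lb tied up in crystal orb is better spent on jade mask — total rises to 1604 (20 lb).
Runner-up sapphire brooch + crystal orb + ivory figurine tops out at 1525.

1604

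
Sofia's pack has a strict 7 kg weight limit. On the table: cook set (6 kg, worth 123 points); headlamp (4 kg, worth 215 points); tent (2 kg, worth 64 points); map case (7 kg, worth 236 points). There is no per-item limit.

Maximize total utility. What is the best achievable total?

279

The ratio ordering already packs tightly: headlamp + tent, 6 kg, 279.
That's the maximum — no swap from here does better than 279.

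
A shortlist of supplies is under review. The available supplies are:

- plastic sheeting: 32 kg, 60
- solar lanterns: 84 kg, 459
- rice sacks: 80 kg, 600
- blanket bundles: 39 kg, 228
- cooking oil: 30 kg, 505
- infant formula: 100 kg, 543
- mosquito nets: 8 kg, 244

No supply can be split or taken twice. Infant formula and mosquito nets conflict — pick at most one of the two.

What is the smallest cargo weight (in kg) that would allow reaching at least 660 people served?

Need the lightest bundle worth ≥ 660.
Taking cooking oil + mosquito nets gives 749 (≥ 660) for 38 kg.
No combination under 38 kg hits 660.

38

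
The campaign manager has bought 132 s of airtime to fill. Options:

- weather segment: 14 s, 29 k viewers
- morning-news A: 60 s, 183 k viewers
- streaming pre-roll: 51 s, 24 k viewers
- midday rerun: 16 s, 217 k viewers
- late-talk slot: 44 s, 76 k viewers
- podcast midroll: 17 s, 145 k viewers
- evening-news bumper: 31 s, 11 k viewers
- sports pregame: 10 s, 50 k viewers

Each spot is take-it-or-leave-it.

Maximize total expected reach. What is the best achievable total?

Ranking by ratio (expected reach/s): midday rerun 13.56, podcast midroll 8.53, sports pregame 5.00, morning-news A 3.05.
Weather segment + morning-news A + midday rerun + podcast midroll + sports pregame uses 117 of the 132 s and totals 624.
Next best is morning-news A + midday rerun + podcast midroll + sports pregame at 595 (103 s) — short by 29.

624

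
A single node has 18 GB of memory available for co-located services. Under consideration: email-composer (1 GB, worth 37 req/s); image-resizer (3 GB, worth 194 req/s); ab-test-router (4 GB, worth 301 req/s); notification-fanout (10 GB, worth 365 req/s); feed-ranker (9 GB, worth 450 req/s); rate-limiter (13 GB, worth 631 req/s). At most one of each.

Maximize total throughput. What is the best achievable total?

Ranking by ratio (throughput/GB): ab-test-router 75.25, image-resizer 64.67, feed-ranker 50.00, rate-limiter 48.54.
The ratio ordering already packs tightly: email-composer + image-resizer + ab-test-router + feed-ranker, 17 GB, 982.
Every other selection either busts 18 GB or fails to beat 982.

982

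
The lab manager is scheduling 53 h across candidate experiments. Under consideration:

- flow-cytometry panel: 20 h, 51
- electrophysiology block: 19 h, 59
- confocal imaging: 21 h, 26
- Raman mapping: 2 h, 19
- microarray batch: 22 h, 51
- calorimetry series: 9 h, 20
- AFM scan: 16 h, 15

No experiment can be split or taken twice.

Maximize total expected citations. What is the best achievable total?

149

Density check — Raman mapping 9.50, electrophysiology block 3.11, flow-cytometry panel 2.55, microarray batch 2.32 are the best per h.
Flow-cytometry panel + electrophysiology block + Raman mapping + calorimetry series uses 50 of the 53 h and totals 149.
Electrophysiology block + Raman mapping + microarray batch + calorimetry series (52 h) also reaches 149 — a tie, but nothing goes higher.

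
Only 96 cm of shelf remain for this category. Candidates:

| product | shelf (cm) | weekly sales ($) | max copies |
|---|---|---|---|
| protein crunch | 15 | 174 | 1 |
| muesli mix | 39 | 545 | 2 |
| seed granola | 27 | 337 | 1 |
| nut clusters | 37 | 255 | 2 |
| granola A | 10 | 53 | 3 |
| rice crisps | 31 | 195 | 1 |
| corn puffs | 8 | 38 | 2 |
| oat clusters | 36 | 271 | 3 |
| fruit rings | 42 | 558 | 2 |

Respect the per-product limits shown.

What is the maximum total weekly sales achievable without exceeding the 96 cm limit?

The ratio heuristic lands on protein crunch + 2×muesli mix (1264) but leaves 3 cm idle.
Dropping muesli mix frees 39 cm; slotting in fruit rings (42 cm) lifts the total to 1277 at 96 cm.
That's the maximum — no swap from here does better than 1277.

1277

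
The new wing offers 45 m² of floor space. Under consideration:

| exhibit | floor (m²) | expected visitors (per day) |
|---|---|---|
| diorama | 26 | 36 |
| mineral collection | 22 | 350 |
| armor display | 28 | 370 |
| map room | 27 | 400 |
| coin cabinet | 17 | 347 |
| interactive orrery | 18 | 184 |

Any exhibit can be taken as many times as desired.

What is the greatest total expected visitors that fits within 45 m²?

747

Greedy by ratio would take 2×coin cabinet: 34 m² used, total 694.
Replace coin cabinet with map room: the trade gains 53 net, giving 747 at 44 m².
That's the maximum — no swap from here does better than 747.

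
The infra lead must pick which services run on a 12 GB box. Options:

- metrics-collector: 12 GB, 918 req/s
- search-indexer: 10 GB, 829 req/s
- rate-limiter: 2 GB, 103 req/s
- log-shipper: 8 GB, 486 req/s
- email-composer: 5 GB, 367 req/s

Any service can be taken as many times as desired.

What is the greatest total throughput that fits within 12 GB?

932

Taking search-indexer + rate-limiter: 12 GB used, 932 in throughput.
Nothing else within 12 GB beats 932.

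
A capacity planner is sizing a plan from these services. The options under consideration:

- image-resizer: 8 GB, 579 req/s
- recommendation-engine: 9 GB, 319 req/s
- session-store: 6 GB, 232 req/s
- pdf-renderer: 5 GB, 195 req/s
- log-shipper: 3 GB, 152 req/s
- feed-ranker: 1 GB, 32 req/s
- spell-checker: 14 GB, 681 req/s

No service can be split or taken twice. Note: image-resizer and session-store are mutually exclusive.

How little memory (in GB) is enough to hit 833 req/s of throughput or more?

16

Minimise GB subject to total throughput ≥ 833.
Taking image-resizer + pdf-renderer + log-shipper gives 926 (≥ 833) for 16 GB.
No combination under 16 GB hits 833.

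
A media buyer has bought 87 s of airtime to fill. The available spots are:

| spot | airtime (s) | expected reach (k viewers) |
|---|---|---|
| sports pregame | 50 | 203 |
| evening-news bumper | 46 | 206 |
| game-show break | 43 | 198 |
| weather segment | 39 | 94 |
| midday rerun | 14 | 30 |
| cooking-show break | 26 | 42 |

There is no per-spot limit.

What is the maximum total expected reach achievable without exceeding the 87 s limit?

396

Best packing: 2×game-show break — 86 s, 396 total.
No other feasible combination exceeds 396.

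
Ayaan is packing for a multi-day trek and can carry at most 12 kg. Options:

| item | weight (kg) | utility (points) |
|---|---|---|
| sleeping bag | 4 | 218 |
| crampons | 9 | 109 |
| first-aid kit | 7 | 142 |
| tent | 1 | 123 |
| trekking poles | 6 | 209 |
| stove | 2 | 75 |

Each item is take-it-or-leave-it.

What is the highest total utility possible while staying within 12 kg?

550

Density check — tent 123.00, sleeping bag 54.50, stove 37.50 are the best per kg.
Filling by ratio: sleeping bag + tent + stove for 416, with 5 kg left unused.
Replace stove with trekking poles: the trade gains 134 net, giving 550 at 11 kg.
The spare 1 kg is too small for any remaining item, and no exchange beats 550.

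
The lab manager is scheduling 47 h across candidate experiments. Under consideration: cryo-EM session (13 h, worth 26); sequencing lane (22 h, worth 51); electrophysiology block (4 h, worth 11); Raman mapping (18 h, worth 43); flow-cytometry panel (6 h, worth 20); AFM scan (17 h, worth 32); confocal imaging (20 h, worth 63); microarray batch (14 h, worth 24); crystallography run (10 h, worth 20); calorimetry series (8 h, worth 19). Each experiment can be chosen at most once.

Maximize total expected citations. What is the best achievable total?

128

Density check — flow-cytometry panel 3.33, confocal imaging 3.15, electrophysiology block 2.75, Raman mapping 2.39 are the best per h.
Taking the top-ratio experiments first gives electrophysiology block + flow-cytometry panel + confocal imaging + calorimetry series for 113 (38 h).
Dropping electrophysiology block frees 4 h; slotting in cryo-EM session (13 h) lifts the total to 128 at 47 h.
Runner-up Raman mapping + flow-cytometry panel + confocal imaging tops out at 126.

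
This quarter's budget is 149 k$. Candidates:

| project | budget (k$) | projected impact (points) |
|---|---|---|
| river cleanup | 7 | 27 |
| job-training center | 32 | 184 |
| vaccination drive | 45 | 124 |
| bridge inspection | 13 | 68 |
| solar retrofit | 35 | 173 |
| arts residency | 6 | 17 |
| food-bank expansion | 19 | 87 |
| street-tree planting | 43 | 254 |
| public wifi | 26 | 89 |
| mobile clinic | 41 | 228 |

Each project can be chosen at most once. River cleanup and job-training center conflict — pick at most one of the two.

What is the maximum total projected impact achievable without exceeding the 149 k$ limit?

821

By projected impact per k$: street-tree planting 5.91, job-training center 5.75, mobile clinic 5.56 lead.
Best packing: job-training center + bridge inspection + food-bank expansion + street-tree planting + mobile clinic — 148 k$, 821 total.
Next best is job-training center + bridge inspection + solar retrofit + arts residency + food-bank expansion + street-tree planting at 783 (148 k$) — short by 38.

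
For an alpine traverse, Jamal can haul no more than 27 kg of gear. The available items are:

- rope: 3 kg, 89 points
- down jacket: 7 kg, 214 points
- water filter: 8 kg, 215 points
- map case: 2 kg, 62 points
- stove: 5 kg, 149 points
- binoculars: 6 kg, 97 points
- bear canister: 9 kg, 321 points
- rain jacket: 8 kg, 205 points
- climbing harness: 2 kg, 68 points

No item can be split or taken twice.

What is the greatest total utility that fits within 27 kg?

Greedy by ratio would take down jacket + map case + stove + bear canister + climbing harness: 25 kg used, total 814.
Replace down jacket and map case with rope + water filter: the trade gains 28 net, giving 842 at 27 kg.
Next best is rope + down jacket + stove + bear canister + climbing harness at 841 (26 kg) — short by 1.

842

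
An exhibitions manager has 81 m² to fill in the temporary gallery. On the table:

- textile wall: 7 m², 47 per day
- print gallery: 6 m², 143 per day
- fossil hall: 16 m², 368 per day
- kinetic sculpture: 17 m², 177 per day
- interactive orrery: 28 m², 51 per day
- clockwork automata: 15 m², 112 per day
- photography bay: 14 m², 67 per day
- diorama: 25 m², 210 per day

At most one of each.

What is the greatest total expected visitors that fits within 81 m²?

Best packing: print gallery + fossil hall + kinetic sculpture + clockwork automata + diorama — 79 m², 1010 total.
No other feasible combination exceeds 1010.

1010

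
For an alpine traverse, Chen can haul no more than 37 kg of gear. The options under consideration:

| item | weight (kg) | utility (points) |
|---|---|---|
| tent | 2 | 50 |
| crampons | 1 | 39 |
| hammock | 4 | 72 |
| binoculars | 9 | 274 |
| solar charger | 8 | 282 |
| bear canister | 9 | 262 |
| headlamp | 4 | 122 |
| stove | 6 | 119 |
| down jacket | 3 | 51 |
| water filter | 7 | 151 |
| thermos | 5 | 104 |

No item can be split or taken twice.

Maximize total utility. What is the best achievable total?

1101

Density check — crampons 39.00, solar charger 35.25, headlamp 30.50 are the best per kg.
Best packing: tent + crampons + hammock + binoculars + solar charger + bear canister + headlamp — 37 kg, 1101 total.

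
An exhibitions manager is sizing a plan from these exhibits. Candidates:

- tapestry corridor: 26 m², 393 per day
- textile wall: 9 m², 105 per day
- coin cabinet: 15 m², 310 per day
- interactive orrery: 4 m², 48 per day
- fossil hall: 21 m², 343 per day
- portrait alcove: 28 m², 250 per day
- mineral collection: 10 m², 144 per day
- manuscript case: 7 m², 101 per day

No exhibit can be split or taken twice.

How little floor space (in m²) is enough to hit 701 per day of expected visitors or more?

40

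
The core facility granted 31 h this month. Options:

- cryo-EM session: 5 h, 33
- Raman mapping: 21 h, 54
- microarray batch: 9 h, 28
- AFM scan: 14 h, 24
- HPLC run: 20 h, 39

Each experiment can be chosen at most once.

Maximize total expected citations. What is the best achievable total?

87

Taking the top-ratio experiments first gives cryo-EM session + microarray batch + AFM scan for 85 (28 h).
Dropping microarray batch and AFM scan frees 23 h; slotting in Raman mapping (21 h) lifts the total to 87 at 26 h.
The closest alternative, cryo-EM session + microarray batch + AFM scan, reaches only 85.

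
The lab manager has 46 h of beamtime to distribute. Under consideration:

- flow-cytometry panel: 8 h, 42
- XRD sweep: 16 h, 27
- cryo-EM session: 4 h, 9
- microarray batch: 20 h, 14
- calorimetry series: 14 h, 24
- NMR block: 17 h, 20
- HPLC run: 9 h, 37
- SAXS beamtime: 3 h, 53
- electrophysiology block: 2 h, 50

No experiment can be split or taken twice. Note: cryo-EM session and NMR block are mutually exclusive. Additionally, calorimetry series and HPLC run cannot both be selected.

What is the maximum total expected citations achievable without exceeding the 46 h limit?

Taking flow-cytometry panel + XRD sweep + cryo-EM session + HPLC run + SAXS beamtime + electrophysiology block: 42 h used, 218 in expected citations.
Runner-up flow-cytometry panel + XRD sweep + HPLC run + SAXS beamtime + electrophysiology block tops out at 209.

218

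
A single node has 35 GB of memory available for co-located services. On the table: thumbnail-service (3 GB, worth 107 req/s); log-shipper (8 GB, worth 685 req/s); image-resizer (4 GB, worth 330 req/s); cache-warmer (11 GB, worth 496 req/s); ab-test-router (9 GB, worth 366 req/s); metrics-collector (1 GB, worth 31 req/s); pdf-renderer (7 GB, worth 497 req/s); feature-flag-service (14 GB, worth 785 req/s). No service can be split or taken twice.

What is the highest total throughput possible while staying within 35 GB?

2328

Taking log-shipper + image-resizer + metrics-collector + pdf-renderer + feature-flag-service: 34 GB used, 2328 in throughput.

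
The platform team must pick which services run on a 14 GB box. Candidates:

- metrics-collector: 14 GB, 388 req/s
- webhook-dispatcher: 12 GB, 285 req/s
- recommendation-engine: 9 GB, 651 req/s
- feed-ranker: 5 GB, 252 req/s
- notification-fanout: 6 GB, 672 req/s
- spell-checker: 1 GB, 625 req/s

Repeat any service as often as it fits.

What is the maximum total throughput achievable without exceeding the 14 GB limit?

Ranking by ratio (throughput/GB): spell-checker 625.00, notification-fanout 112.00, recommendation-engine 72.33, feed-ranker 50.40.
Taking 14×spell-checker: 14 GB used, 8750 in throughput.
Every other selection either busts 14 GB or fails to beat 8750.

8750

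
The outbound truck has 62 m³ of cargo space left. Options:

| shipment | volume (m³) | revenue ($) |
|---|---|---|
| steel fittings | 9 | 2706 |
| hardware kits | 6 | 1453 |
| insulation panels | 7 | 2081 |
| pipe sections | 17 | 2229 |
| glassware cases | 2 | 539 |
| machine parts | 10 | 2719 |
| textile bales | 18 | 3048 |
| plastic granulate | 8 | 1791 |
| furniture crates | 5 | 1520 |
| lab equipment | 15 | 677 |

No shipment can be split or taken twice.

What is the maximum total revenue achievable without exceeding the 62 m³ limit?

14499

A density-first pass picks steel fittings + hardware kits + insulation panels + glassware cases + machine parts + plastic granulate + furniture crates + lab equipment — 13486 at 62 m³.
Dropping glassware cases and lab equipment frees 17 m³; slotting in pipe sections (17 m³) lifts the total to 14499 at 62 m³.
Runner-up steel fittings + insulation panels + glassware cases + machine parts + textile bales + plastic granulate + furniture crates tops out at 14404.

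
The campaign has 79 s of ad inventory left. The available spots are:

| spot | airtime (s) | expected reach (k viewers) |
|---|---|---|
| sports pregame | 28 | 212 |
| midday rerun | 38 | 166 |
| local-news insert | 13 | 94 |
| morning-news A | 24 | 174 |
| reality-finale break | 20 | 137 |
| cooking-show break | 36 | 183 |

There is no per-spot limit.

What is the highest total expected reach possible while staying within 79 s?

574

A density-first pass picks 2×sports pregame + local-news insert — 518 at 69 s.
The 28 s tied up in sports pregame is better spent on local-news insert + morning-news A — total rises to 574 (78 s).
The spare 1 s is too small for any remaining spot, and no exchange beats 574.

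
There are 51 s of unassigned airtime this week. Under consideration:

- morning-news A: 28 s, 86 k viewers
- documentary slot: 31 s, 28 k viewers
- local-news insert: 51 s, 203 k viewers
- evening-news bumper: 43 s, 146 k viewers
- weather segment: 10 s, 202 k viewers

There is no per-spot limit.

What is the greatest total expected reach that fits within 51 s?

1010

By expected reach per s: weather segment 20.20, local-news insert 3.98, evening-news bumper 3.40 lead.
5×weather segment uses 50 of the 51 s and totals 1010.
That's the maximum — no swap from here does better than 1010.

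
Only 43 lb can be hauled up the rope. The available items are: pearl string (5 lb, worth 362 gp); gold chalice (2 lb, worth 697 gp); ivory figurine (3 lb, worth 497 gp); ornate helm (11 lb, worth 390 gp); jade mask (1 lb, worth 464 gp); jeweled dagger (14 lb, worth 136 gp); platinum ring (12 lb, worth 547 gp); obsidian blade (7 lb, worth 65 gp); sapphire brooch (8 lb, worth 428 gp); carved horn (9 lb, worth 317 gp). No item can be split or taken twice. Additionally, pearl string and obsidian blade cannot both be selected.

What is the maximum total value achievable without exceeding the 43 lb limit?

Taking pearl string + gold chalice + ivory figurine + ornate helm + jade mask + platinum ring + sapphire brooch: 42 lb used, 3385 in value.
The closest alternative, pearl string + gold chalice + ivory figurine + jade mask + platinum ring + sapphire brooch + carved horn, reaches only 3312.

3385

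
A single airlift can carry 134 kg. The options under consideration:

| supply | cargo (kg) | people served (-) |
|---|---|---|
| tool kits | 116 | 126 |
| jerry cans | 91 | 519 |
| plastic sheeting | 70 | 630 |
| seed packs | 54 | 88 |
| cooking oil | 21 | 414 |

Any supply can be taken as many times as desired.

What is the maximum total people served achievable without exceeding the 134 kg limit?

2484

6×cooking oil uses 126 of the 134 kg and totals 2484.
No other feasible combination exceeds 2484.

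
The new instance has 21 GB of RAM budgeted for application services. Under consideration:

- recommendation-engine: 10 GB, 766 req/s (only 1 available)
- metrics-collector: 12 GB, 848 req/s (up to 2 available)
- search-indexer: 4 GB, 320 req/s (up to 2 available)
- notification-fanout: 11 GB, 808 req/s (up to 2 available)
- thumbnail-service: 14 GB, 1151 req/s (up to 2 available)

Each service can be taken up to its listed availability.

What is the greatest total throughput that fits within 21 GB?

Density check — thumbnail-service 82.21, search-indexer 80.00, recommendation-engine 76.60 are the best per GB.
The ratio heuristic lands on search-indexer + thumbnail-service (1471) but leaves 3 GB idle.
The 18 GB tied up in search-indexer and thumbnail-service is better spent on recommendation-engine + notification-fanout — total rises to 1574 (21 GB).
No other feasible combination exceeds 1574.

1574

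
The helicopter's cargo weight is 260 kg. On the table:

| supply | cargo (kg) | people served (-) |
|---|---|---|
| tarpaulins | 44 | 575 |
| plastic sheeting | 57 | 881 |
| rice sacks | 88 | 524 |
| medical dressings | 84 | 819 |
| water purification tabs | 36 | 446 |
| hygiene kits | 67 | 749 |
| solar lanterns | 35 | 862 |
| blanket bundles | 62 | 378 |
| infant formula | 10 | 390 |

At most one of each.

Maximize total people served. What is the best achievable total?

3903

By people served per kg: infant formula 39.00, solar lanterns 24.63, plastic sheeting 15.46 lead.
Tarpaulins + plastic sheeting + water purification tabs + hygiene kits + solar lanterns + infant formula uses 249 of the 260 kg and totals 3903.
No other feasible combination exceeds 3903.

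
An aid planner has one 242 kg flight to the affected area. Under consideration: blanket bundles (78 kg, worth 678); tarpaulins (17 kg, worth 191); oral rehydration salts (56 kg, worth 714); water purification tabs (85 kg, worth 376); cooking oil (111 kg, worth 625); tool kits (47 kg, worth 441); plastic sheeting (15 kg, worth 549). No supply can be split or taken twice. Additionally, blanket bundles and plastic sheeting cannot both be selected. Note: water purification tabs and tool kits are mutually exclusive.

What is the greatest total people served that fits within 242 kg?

2329

Oral rehydration salts + cooking oil + tool kits + plastic sheeting uses 229 of the 242 kg and totals 2329.
Runner-up tarpaulins + oral rehydration salts + cooking oil + plastic sheeting tops out at 2079.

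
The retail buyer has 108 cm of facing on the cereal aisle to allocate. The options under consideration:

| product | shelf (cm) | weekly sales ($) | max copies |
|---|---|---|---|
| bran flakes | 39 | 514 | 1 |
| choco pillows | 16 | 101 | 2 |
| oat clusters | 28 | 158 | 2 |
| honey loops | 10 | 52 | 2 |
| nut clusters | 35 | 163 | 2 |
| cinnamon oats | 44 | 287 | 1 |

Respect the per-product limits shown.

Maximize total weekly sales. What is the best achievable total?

Taking the top-ratio products first gives bran flakes + choco pillows + cinnamon oats for 902 (99 cm).
The 16 cm tied up in choco pillows is better spent on 2×honey loops — total rises to 905 (103 cm).
No other feasible combination exceeds 905.

905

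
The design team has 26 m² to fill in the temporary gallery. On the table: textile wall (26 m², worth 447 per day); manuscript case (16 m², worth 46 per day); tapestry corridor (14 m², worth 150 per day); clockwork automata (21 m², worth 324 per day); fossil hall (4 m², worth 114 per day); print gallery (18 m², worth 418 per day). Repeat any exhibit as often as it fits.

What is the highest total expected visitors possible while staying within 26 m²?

6×fossil hall uses 24 of the 26 m² and totals 684.
The spare 2 m² is too small for any remaining exhibit, and no exchange beats 684.

684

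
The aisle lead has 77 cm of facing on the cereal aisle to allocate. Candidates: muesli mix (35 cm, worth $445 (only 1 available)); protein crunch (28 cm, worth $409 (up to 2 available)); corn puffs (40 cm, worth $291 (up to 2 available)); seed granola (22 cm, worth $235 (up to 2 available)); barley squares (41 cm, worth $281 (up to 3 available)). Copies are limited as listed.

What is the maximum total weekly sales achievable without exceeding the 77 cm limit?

879

Density check — protein crunch 14.61, muesli mix 12.71, seed granola 10.68, corn puffs 7.28 are the best per cm.
The ratio heuristic lands on 2×protein crunch (818) but leaves 21 cm idle.
The 28 cm tied up in protein crunch is better spent on 2×seed granola — total rises to 879 (72 cm).
No other feasible combination exceeds 879.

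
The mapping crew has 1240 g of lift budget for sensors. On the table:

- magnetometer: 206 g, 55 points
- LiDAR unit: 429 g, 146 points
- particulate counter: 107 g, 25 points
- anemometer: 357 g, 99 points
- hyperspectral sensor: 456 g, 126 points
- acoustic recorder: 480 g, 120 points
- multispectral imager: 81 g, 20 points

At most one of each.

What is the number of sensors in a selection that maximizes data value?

Best achievable data value is 352.
magnetometer + LiDAR unit + particulate counter + hyperspectral sensor hits 352 at 1198 g.
Every optimal selection uses 4 sensors.

4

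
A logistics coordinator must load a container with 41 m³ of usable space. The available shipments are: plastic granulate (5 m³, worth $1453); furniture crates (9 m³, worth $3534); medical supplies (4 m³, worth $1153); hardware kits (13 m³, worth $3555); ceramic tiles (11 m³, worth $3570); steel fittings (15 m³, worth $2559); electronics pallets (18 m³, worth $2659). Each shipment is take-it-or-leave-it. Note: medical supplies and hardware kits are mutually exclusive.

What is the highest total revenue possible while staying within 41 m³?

12112

Taking the top-ratio shipments first gives plastic granulate + furniture crates + medical supplies + ceramic tiles for 9710 (29 m³).
Replace medical supplies with hardware kits: the trade gains 2402 net, giving 12112 at 38 m³.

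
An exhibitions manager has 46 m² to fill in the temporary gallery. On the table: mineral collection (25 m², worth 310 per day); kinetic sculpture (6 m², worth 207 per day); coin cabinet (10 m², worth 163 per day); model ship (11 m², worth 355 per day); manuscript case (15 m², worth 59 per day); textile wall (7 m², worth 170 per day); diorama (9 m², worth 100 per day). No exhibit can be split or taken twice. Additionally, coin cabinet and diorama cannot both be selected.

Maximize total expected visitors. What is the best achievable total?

895

Taking kinetic sculpture + coin cabinet + model ship + textile wall: 34 m² used, 895 in expected visitors.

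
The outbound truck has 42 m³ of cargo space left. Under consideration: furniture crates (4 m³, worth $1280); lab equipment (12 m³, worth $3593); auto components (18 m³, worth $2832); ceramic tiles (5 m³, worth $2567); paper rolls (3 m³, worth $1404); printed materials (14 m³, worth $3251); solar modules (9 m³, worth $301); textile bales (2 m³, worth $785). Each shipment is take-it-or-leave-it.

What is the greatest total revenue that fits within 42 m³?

12880

The ratio ordering already packs tightly: furniture crates + lab equipment + ceramic tiles + paper rolls + printed materials + textile bales, 40 m³, 12880.
No other feasible combination exceeds 12880.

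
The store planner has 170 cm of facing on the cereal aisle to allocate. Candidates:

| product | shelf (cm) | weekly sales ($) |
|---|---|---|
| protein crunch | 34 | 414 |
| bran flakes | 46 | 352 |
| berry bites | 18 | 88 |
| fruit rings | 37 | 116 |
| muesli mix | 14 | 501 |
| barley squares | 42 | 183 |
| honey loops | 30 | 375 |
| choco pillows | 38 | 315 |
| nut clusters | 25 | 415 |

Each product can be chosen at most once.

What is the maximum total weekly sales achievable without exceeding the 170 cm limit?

2145

A density-first pass picks protein crunch + berry bites + muesli mix + honey loops + choco pillows + nut clusters — 2108 at 159 cm.
Dropping choco pillows frees 38 cm; slotting in bran flakes (46 cm) lifts the total to 2145 at 167 cm.
Runner-up protein crunch + berry bites + muesli mix + honey loops + choco pillows + nut clusters tops out at 2108.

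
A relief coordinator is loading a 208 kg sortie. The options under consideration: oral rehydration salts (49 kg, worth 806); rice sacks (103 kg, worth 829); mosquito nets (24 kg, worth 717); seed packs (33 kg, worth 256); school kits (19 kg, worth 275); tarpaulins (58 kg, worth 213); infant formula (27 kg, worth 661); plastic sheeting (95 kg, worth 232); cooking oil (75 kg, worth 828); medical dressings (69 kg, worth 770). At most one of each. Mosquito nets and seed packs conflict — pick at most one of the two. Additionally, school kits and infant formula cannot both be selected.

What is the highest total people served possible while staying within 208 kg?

3013

Oral rehydration salts + rice sacks + mosquito nets + infant formula uses 203 of the 208 kg and totals 3013.
Every other selection either busts 208 kg or breaks a pairing rule or fails to beat 3013.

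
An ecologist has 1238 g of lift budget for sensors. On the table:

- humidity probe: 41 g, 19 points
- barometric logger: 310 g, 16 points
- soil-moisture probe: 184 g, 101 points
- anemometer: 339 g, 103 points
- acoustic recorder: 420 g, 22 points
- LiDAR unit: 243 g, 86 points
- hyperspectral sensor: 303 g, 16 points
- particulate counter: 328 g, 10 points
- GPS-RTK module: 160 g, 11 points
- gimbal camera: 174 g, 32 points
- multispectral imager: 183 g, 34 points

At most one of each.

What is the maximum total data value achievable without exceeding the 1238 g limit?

375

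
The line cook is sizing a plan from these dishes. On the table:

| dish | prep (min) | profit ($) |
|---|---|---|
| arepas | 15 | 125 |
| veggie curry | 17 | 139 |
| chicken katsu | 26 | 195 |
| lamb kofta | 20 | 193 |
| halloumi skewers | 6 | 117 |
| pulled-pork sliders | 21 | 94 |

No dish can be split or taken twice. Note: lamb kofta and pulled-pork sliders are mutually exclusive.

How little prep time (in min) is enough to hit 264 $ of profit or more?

Need the lightest bundle worth ≥ 264.
lamb kofta + halloumi skewers: 310 profit at 26 min.
Any bundle with less than 26 min falls short of 264.

26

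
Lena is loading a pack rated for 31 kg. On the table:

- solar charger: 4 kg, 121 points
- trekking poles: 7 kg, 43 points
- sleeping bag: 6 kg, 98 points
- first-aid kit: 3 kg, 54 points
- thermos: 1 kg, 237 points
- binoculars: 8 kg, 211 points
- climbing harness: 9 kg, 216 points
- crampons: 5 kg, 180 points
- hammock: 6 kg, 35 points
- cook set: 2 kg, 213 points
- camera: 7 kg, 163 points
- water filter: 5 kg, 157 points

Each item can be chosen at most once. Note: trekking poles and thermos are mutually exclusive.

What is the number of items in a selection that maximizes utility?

7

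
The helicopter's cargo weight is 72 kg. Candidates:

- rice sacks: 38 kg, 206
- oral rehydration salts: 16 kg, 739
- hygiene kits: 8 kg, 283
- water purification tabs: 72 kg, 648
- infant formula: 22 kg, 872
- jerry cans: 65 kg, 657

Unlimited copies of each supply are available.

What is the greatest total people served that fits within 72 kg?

Best packing: 4×oral rehydration salts + hygiene kits — 72 kg, 3239 total.
No other feasible combination exceeds 3239.

3239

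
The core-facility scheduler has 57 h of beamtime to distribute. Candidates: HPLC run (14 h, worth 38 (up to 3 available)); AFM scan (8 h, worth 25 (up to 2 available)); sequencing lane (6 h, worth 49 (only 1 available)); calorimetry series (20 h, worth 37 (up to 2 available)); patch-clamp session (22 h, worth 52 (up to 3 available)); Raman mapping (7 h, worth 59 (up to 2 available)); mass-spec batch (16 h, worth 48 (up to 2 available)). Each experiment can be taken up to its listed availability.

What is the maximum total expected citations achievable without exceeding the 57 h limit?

The ratio heuristic lands on 2×AFM scan + sequencing lane + 2×Raman mapping + mass-spec batch (265) but leaves 5 h idle.
Dropping AFM scan and mass-spec batch frees 24 h; slotting in 2×HPLC run (28 h) lifts the total to 268 at 56 h.
Nothing else within 57 h beats 268.

268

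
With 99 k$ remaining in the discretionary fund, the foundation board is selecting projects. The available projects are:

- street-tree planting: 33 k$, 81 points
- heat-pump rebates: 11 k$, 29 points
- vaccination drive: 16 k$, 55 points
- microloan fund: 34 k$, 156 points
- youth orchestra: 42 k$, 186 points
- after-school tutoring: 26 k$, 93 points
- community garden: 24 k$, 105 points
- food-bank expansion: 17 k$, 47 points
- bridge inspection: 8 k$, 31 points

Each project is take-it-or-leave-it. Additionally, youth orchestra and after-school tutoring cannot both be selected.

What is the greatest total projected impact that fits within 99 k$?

Ranking by ratio (projected impact/k$): microloan fund 4.59, youth orchestra 4.43, community garden 4.38, bridge inspection 3.88.
The ratio ordering already packs tightly: heat-pump rebates + microloan fund + youth orchestra + bridge inspection, 95 k$, 402.
The closest alternative, vaccination drive + microloan fund + youth orchestra, reaches only 397.

402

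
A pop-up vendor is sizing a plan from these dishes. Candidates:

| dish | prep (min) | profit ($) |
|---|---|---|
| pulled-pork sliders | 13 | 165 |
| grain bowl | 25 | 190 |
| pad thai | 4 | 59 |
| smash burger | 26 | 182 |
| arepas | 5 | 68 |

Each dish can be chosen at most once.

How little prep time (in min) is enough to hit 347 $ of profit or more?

38

Look for the lowest-prep combination reaching 347.
Taking pulled-pork sliders + grain bowl gives 355 (≥ 347) for 38 min.
Any bundle with less than 38 min falls short of 347.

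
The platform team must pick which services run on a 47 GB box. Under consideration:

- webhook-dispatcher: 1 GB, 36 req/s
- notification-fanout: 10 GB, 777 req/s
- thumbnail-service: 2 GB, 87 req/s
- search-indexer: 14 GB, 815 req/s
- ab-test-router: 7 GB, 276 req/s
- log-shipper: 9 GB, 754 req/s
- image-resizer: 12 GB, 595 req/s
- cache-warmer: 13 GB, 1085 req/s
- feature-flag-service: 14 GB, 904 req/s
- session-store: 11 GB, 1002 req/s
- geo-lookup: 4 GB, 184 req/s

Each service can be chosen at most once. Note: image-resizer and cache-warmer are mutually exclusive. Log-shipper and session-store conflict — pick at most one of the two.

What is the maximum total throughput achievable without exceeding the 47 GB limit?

3556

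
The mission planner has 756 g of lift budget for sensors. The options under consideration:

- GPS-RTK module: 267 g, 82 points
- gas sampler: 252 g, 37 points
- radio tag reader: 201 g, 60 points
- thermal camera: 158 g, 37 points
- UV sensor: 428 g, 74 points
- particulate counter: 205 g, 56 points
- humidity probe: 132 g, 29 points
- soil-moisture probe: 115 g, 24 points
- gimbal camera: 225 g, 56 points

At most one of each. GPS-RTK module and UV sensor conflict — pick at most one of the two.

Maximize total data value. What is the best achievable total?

203

Ranking by ratio (data value/g): GPS-RTK module 0.31, radio tag reader 0.30, particulate counter 0.27.
A density-first pass picks GPS-RTK module + radio tag reader + particulate counter — 198 at 673 g.
The 205 g tied up in particulate counter is better spent on thermal camera + soil-moisture probe — total rises to 203 (741 g).
No other feasible combination exceeds 203.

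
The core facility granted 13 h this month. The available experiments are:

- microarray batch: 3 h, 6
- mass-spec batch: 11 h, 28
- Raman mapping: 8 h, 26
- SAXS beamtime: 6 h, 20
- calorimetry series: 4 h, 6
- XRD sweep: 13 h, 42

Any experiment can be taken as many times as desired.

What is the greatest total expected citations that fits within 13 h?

Density check — SAXS beamtime 3.33, Raman mapping 3.25, XRD sweep 3.23, mass-spec batch 2.55 are the best per h.
Taking the top-ratio experiments first gives 2×SAXS beamtime for 40 (12 h).
Dropping 2×SAXS beamtime frees 12 h; slotting in XRD sweep (13 h) lifts the total to 42 at 13 h.
That's the maximum — no swap from here does better than 42.

42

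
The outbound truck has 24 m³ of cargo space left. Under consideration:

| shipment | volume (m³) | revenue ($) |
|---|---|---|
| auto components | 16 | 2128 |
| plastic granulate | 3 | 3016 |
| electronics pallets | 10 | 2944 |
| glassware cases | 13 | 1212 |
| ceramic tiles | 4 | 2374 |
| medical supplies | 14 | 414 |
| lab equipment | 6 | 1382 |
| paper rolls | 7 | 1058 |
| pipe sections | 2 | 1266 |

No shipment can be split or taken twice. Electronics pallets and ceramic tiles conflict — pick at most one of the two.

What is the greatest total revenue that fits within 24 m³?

9096

Plastic granulate + ceramic tiles + lab equipment + paper rolls + pipe sections uses 22 of the 24 m³ and totals 9096.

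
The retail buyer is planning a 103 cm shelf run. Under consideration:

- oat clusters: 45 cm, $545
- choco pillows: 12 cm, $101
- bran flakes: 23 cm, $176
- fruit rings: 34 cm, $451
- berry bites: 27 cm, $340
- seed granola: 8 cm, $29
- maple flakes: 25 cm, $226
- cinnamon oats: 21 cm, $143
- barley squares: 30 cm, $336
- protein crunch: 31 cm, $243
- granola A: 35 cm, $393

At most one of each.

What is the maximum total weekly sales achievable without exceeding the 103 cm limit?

1228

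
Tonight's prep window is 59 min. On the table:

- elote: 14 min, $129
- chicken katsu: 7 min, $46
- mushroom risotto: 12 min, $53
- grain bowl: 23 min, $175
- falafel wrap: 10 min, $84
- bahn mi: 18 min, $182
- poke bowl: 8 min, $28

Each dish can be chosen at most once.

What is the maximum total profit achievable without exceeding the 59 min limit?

487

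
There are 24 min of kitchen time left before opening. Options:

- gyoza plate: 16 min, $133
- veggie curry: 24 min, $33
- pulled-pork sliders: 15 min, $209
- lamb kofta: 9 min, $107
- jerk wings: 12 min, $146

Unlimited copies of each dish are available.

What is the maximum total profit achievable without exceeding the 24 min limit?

316

By profit per min: pulled-pork sliders 13.93, jerk wings 12.17, lamb kofta 11.89 lead.
Taking pulled-pork sliders + lamb kofta: 24 min used, 316 in profit.
Every other selection either busts 24 min or fails to beat 316.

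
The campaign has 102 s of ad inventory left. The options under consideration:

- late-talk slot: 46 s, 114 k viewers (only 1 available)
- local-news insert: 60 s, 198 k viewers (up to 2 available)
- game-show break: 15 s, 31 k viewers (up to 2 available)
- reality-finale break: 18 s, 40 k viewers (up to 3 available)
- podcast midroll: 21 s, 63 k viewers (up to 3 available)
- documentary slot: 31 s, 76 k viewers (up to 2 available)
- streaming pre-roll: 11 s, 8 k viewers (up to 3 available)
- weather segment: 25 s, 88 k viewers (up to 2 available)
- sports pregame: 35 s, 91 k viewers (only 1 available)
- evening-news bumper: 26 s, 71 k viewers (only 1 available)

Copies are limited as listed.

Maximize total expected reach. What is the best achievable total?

324

Density check — weather segment 3.52, local-news insert 3.30, podcast midroll 3.00, evening-news bumper 2.73 are the best per s.
A density-first pass picks 2×podcast midroll + 2×weather segment — 302 at 92 s.
The 50 s tied up in 2×weather segment is better spent on local-news insert — total rises to 324 (102 s).
No other feasible combination exceeds 324.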